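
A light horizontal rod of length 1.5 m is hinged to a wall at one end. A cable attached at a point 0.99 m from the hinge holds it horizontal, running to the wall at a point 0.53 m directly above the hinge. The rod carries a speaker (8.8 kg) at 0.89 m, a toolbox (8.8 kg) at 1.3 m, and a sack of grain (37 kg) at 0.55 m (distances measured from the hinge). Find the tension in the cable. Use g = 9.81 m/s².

T ≈ 832 N

Sum moments about the hinge (the unknown hinge reaction has zero arm there).
Speaker: 8.8 × 9.81 = 86.33 N down at 0.89 m → arm 0.89 m, τ = 86.33 × 0.89 = 76.83 N·m clockwise.
Toolbox: 8.8 × 9.81 = 86.33 N down at 1.3 m → arm 1.3 m, τ = 86.33 × 1.3 = 112.2 N·m clockwise.
Sack of grain: 37 × 9.81 = 363 N down at 0.55 m → arm 0.55 m, τ = 363 × 0.55 = 199.7 N·m clockwise.
Total clockwise load moment = 388.7 N·m.
The cable tension T acts at 0.99 m; only its component perpendicular to the rod, T sinθ, produces torque. sinθ = h/√(h²+d²) = 0.53/√(0.53²+0.99²) = 0.472.
Στ = 0 ⇒ T × 0.99 × 0.472 = 388.7 ⇒ T = 388.7 / 0.4673 = 832 N.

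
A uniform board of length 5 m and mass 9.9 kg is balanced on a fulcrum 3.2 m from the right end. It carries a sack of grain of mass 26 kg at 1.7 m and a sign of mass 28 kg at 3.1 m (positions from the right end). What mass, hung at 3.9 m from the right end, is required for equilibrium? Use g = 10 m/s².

Taking torques about the fulcrum (at 3.2 m from the right end):
Beam weight: 9.9 × 10 = 99 N down at 2.5 m → arm 0.7 m, τ = 99 × 0.7 = 69.3 N·m clockwise.
Sack of grain: 26 × 10 = 260 N down at 1.7 m → arm 1.5 m, τ = 260 × 1.5 = 390 N·m clockwise.
Sign: 28 × 10 = 280 N down at 3.1 m → arm 0.1 m, τ = 280 × 0.1 = 28 N·m clockwise.
Net moment of known loads = 487.3 N·m clockwise.
An unknown mass m at 3.9 m has arm 0.7 m; its moment is m·g·0.7 counterclockwise.
Setting net torque to zero: m × 10 × 0.7 = 487.3 → m = 487.3 / (10 × 0.7) = 69.6 kg.

m ≈ 69.6 kg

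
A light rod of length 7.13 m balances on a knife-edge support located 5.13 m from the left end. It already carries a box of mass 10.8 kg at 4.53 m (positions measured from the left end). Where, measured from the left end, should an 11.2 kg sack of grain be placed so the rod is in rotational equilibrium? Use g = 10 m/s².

x ≈ 5.71 m from the left end

Take moments about the knife-edge support (at 5.13 m from the left end).
Box: 10.8 × 10 = 108 N down at 4.53 m → arm 0.6 m, τ = 108 × 0.6 = 64.8 N·m counterclockwise.
Net moment of existing loads = 64.8 N·m counterclockwise.
The sack of grain weighs 11.2 × 10 = 112 N and must supply an equal clockwise moment, so its lever arm about the knife-edge support is 64.8 / 112 = 0.579 m.
That puts it at 5.13 + 0.579 = 5.71 m from the left end.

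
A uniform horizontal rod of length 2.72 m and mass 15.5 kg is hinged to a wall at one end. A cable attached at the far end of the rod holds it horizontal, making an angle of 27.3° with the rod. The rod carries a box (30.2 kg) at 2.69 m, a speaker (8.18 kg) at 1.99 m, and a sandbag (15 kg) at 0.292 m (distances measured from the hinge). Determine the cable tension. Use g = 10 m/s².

Take moments about the hinge.
Beam weight: 15.5 × 10 = 155 N down at 1.36 m → arm 1.36 m, τ = 155 × 1.36 = 210.8 N·m clockwise.
Box: 30.2 × 10 = 302 N down at 2.69 m → arm 2.69 m, τ = 302 × 2.69 = 812.4 N·m clockwise.
Speaker: 8.18 × 10 = 81.8 N down at 1.99 m → arm 1.99 m, τ = 81.8 × 1.99 = 162.8 N·m clockwise.
Sandbag: 15 × 10 = 150 N down at 0.292 m → arm 0.292 m, τ = 150 × 0.292 = 43.8 N·m clockwise.
Total clockwise load moment = 1230 N·m.
The cable tension T acts at 2.72 m; only its component perpendicular to the rod, T sinθ, produces torque. sin 27.3° = 0.4586.
Στ = 0 ⇒ T × 2.72 × 0.4586 = 1230 ⇒ T = 1230 / 1.247 = 986 N.

T ≈ 986 N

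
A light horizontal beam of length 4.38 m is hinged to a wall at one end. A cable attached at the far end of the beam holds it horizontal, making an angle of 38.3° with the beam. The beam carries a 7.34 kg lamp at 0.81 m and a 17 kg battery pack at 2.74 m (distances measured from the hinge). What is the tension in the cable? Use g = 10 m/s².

Taking torques about the hinge:
Lamp: 7.34 × 10 = 73.4 N down at 0.81 m → arm 0.81 m, τ = 73.4 × 0.81 = 59.45 N·m clockwise.
Battery pack: 17 × 10 = 170 N down at 2.74 m → arm 2.74 m, τ = 170 × 2.74 = 465.8 N·m clockwise.
Total clockwise load moment = 525.2 N·m.
The cable tension T acts at 4.38 m; only its component perpendicular to the beam, T sinθ, produces torque. sin 38.3° = 0.6198.
Balancing moments: T × 4.38 × 0.6198 = 525.2, giving T = 525.2 / 2.715 = 193 N.

T ≈ 193 N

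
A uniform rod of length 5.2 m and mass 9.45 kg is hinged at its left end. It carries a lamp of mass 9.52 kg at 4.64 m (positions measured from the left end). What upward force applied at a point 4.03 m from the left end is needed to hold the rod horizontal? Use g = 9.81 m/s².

F ≈ 167 N

Sum moments about the left end (the unknown pivot reaction has zero arm there).
Beam weight: 9.45 × 9.81 = 92.7 N down at 2.6 m → arm 2.6 m, τ = 92.7 × 2.6 = 241 N·m clockwise.
Lamp: 9.52 × 9.81 = 93.39 N down at 4.64 m → arm 4.64 m, τ = 93.39 × 4.64 = 433.3 N·m clockwise.
Net moment of the loads = 674.3 N·m clockwise.
The upward force F acts at a point 4.03 m from the left end, arm 4.03 m, giving F × 4.03 counterclockwise.
Setting net torque to zero: F × 4.03 = 674.3 → F = 674.3 / 4.03 = 167 N.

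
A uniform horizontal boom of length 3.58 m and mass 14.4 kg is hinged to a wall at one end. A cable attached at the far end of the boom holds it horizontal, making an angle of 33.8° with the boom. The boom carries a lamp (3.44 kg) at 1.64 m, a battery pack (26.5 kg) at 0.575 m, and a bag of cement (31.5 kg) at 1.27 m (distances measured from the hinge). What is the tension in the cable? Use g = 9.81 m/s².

T ≈ 427 N

Taking torques about the hinge:
Beam weight: 14.4 × 9.81 = 141.3 N down at 1.79 m → arm 1.79 m, τ = 141.3 × 1.79 = 252.9 N·m clockwise.
Lamp: 3.44 × 9.81 = 33.75 N down at 1.64 m → arm 1.64 m, τ = 33.75 × 1.64 = 55.35 N·m clockwise.
Battery pack: 26.5 × 9.81 = 260 N down at 0.575 m → arm 0.575 m, τ = 260 × 0.575 = 149.5 N·m clockwise.
Bag of cement: 31.5 × 9.81 = 309 N down at 1.27 m → arm 1.27 m, τ = 309 × 1.27 = 392.4 N·m clockwise.
Total clockwise load moment = 850.1 N·m.
The cable tension T acts at 3.58 m; only its component perpendicular to the boom, T sinθ, produces torque. sin 33.8° = 0.5563.
Balancing moments: T × 3.58 × 0.5563 = 850.1, giving T = 850.1 / 1.992 = 427 N.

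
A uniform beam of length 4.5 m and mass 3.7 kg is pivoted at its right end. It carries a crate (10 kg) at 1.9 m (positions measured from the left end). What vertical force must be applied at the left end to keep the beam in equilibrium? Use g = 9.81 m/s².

F ≈ 74.8 N

Sum moments about the right end (the unknown pivot reaction has zero arm there).
Beam weight: 3.7 × 9.81 = 36.3 N down at 2.25 m → arm 2.25 m, τ = 36.3 × 2.25 = 81.67 N·m counterclockwise.
Crate: 10 × 9.81 = 98.1 N down at 1.9 m → arm 2.6 m, τ = 98.1 × 2.6 = 255.1 N·m counterclockwise.
Net moment of the loads = 336.8 N·m counterclockwise.
The upward force F acts at the left end, arm 4.5 m, giving F × 4.5 clockwise.
For rotational equilibrium, F × 4.5 = 336.8, so F = 336.8 / 4.5 = 74.8 N.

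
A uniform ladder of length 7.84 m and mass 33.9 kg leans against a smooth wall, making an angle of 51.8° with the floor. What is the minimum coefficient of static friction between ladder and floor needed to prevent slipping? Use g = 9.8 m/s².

Sum moments about the foot of the ladder (the floor normal and friction both act there and drop out).
Ladder weight 33.9×9.8 = 332.2 N acts at 3.92 m along the ladder; its horizontal arm is 3.92·cos51.8° = 2.424 m → τ = 805.3 N·m clockwise.
Wall normal N acts horizontally at the top; its moment arm is the height L sinθ = 7.84·sin51.8° = 6.161 m, counterclockwise.
Balancing moments: N × 6.161 = 805.3, giving N = 130.7 N.
ΣFx = 0 ⇒ f = N_wall = 130.7 N. ΣFy = 0 ⇒ N_floor = 332.2 N.
μ_min = f / N_floor = 130.7 / 332.2 = 0.393.

μ_min ≈ 0.393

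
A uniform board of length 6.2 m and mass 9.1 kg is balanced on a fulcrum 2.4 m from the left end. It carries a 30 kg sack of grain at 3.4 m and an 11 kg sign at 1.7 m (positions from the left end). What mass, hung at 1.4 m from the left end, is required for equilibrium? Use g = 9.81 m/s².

Taking torques about the fulcrum (at 2.4 m from the left end):
Beam weight: 9.1 × 9.81 = 89.27 N down at 3.1 m → arm 0.7 m, τ = 89.27 × 0.7 = 62.49 N·m clockwise.
Sack of grain: 30 × 9.81 = 294.3 N down at 3.4 m → arm 1 m, τ = 294.3 × 1 = 294.3 N·m clockwise.
Sign: 11 × 9.81 = 107.9 N down at 1.7 m → arm 0.7 m, τ = 107.9 × 0.7 = 75.53 N·m counterclockwise.
Net moment of known loads = 281.3 N·m clockwise.
An unknown mass m at 1.4 m has arm 1 m; its moment is m·g·1 counterclockwise.
For rotational equilibrium, m × 9.81 × 1 = 281.3, so m = 281.3 / (9.81 × 1) = 28.7 kg.

m ≈ 28.7 kg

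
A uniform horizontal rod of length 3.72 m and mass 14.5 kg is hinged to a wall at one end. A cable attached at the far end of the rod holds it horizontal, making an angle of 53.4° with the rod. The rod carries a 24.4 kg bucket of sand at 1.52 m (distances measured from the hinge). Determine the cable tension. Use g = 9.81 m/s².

T ≈ 210 N

About the hinge:
Beam weight: 14.5 × 9.81 = 142.2 N down at 1.86 m → arm 1.86 m, τ = 142.2 × 1.86 = 264.5 N·m clockwise.
Bucket of sand: 24.4 × 9.81 = 239.4 N down at 1.52 m → arm 1.52 m, τ = 239.4 × 1.52 = 363.9 N·m clockwise.
Total clockwise load moment = 628.4 N·m.
The cable tension T acts at 3.72 m; only its component perpendicular to the rod, T sinθ, produces torque. sin 53.4° = 0.8028.
Setting net torque to zero: T × 3.72 × 0.8028 = 628.4 → T = 628.4 / 2.986 = 210 N.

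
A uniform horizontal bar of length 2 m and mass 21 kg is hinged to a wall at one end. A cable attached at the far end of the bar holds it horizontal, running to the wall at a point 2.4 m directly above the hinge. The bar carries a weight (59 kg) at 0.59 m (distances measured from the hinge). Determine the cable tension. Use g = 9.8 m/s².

Choose the hinge as the axis so the unknown hinge reaction has zero arm there.
Beam weight: 21 × 9.8 = 205.8 N down at 1 m → arm 1 m, τ = 205.8 × 1 = 205.8 N·m clockwise.
Weight: 59 × 9.8 = 578.2 N down at 0.59 m → arm 0.59 m, τ = 578.2 × 0.59 = 341.1 N·m clockwise.
Total clockwise load moment = 546.9 N·m.
The cable tension T acts at 2 m; only its component perpendicular to the bar, T sinθ, produces torque. sinθ = h/√(h²+d²) = 2.4/√(2.4²+2²) = 0.7682.
For rotational equilibrium, T × 2 × 0.7682 = 546.9, so T = 546.9 / 1.536 = 356 N.

T ≈ 356 N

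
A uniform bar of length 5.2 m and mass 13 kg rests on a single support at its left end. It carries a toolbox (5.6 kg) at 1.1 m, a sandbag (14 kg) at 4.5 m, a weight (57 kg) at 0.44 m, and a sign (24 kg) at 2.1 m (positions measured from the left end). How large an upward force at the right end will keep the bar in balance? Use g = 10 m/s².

F ≈ 343 N

Choose the left end as the axis so the unknown pivot reaction has zero arm there.
Beam weight: 13 × 10 = 130 N down at 2.6 m → arm 2.6 m, τ = 130 × 2.6 = 338 N·m clockwise.
Toolbox: 5.6 × 10 = 56 N down at 1.1 m → arm 1.1 m, τ = 56 × 1.1 = 61.6 N·m clockwise.
Sandbag: 14 × 10 = 140 N down at 4.5 m → arm 4.5 m, τ = 140 × 4.5 = 630 N·m clockwise.
Weight: 57 × 10 = 570 N down at 0.44 m → arm 0.44 m, τ = 570 × 0.44 = 250.8 N·m clockwise.
Sign: 24 × 10 = 240 N down at 2.1 m → arm 2.1 m, τ = 240 × 2.1 = 504 N·m clockwise.
Net moment of the loads = 1784 N·m clockwise.
The upward force F acts at the right end, arm 5.2 m, giving F × 5.2 counterclockwise.
Balancing moments: F × 5.2 = 1784, giving F = 1784 / 5.2 = 343 N.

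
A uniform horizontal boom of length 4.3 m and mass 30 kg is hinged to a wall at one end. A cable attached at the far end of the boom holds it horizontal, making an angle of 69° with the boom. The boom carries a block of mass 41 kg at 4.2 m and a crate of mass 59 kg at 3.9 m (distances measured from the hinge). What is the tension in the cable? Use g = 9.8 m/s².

Sum moments about the hinge (the unknown hinge reaction has zero arm there).
Beam weight: 30 × 9.8 = 294 N down at 2.15 m → arm 2.15 m, τ = 294 × 2.15 = 632.1 N·m clockwise.
Block: 41 × 9.8 = 401.8 N down at 4.2 m → arm 4.2 m, τ = 401.8 × 4.2 = 1688 N·m clockwise.
Crate: 59 × 9.8 = 578.2 N down at 3.9 m → arm 3.9 m, τ = 578.2 × 3.9 = 2255 N·m clockwise.
Total clockwise load moment = 4575 N·m.
The cable tension T acts at 4.3 m; only its component perpendicular to the boom, T sinθ, produces torque. sin 69° = 0.9336.
Στ = 0 ⇒ T × 4.3 × 0.9336 = 4575 ⇒ T = 4575 / 4.014 = 1140 N.

T ≈ 1140 N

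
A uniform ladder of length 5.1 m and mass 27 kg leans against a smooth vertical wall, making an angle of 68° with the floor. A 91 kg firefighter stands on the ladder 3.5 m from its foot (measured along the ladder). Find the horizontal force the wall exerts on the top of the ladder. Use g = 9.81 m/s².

N_wall ≈ 301 N

Choose the foot of the ladder as the axis so the floor normal and friction both act there and drop out.
Ladder weight 27×9.81 = 264.9 N acts at 2.55 m along the ladder; its horizontal arm is 2.55·cos68° = 0.9552 m → τ = 253 N·m clockwise.
Firefighter: 91×9.81 = 892.7 N at 3.5 m → arm 1.311 m → τ = 1170 N·m clockwise.
Wall normal N acts horizontally at the top; its moment arm is the height L sinθ = 5.1·sin68° = 4.729 m, counterclockwise.
Balancing moments: N × 4.729 = 1423, giving N = 301 N.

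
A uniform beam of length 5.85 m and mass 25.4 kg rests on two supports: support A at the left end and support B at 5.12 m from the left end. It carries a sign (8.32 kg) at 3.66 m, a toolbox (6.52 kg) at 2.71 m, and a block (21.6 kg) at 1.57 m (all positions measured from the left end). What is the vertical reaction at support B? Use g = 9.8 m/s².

Taking torques about support A:
Beam weight: 25.4 × 9.8 = 248.9 N down at 2.925 m → arm 2.925 m, τ = 248.9 × 2.925 = 728 N·m clockwise.
Sign: 8.32 × 9.8 = 81.54 N down at 3.66 m → arm 3.66 m, τ = 81.54 × 3.66 = 298.4 N·m clockwise.
Toolbox: 6.52 × 9.8 = 63.9 N down at 2.71 m → arm 2.71 m, τ = 63.9 × 2.71 = 173.2 N·m clockwise.
Block: 21.6 × 9.8 = 211.7 N down at 1.57 m → arm 1.57 m, τ = 211.7 × 1.57 = 332.4 N·m clockwise.
Net load moment about support A = 1532 N·m clockwise.
Reaction R at support B is upward at 5.12 m, arm 5.12 m → moment R × 5.12 counterclockwise.
For rotational equilibrium, R × 5.12 = 1532, so R = 299 N.

R_B ≈ 299 N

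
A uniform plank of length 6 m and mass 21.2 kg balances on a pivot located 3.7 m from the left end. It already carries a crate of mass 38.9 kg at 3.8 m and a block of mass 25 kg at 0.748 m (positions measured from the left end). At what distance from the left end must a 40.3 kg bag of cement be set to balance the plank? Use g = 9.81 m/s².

x ≈ 5.8 m from the left end

About the pivot (at 3.7 m from the left end):
Beam weight: 21.2 × 9.81 = 208 N down at 3 m → arm 0.7 m, τ = 208 × 0.7 = 145.6 N·m counterclockwise.
Crate: 38.9 × 9.81 = 381.6 N down at 3.8 m → arm 0.1 m, τ = 381.6 × 0.1 = 38.16 N·m clockwise.
Block: 25 × 9.81 = 245.2 N down at 0.748 m → arm 2.952 m, τ = 245.2 × 2.952 = 723.8 N·m counterclockwise.
Net moment of existing loads = 831.2 N·m counterclockwise.
The bag of cement weighs 40.3 × 9.81 = 395.3 N and must supply an equal clockwise moment, so its lever arm about the pivot is 831.2 / 395.3 = 2.1 m.
That puts it at 3.7 + 2.1 = 5.8 m from the left end.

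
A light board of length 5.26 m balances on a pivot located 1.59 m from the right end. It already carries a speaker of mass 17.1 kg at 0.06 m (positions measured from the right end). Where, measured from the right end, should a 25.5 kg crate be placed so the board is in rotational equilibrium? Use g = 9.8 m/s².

Sum moments about the pivot (at 1.59 m from the right end) (the support reaction has zero arm there).
Speaker: 17.1 × 9.8 = 167.6 N down at 0.06 m → arm 1.53 m, τ = 167.6 × 1.53 = 256.4 N·m clockwise.
Net moment of existing loads = 256.4 N·m clockwise.
The crate weighs 25.5 × 9.8 = 249.9 N and must supply an equal counterclockwise moment, so its lever arm about the pivot is 256.4 / 249.9 = 1.03 m.
That puts it at 1.59 + 1.03 = 2.62 m from the right end.

x ≈ 2.62 m from the right end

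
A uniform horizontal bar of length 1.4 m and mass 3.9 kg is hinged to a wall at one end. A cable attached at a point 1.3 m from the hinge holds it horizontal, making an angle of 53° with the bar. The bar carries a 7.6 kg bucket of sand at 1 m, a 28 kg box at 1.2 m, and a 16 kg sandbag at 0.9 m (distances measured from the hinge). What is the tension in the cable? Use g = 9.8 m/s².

T ≈ 551 N

Take moments about the hinge.
Beam weight: 3.9 × 9.8 = 38.22 N down at 0.7 m → arm 0.7 m, τ = 38.22 × 0.7 = 26.75 N·m clockwise.
Bucket of sand: 7.6 × 9.8 = 74.48 N down at 1 m → arm 1 m, τ = 74.48 × 1 = 74.48 N·m clockwise.
Box: 28 × 9.8 = 274.4 N down at 1.2 m → arm 1.2 m, τ = 274.4 × 1.2 = 329.3 N·m clockwise.
Sandbag: 16 × 9.8 = 156.8 N down at 0.9 m → arm 0.9 m, τ = 156.8 × 0.9 = 141.1 N·m clockwise.
Total clockwise load moment = 571.6 N·m.
The cable tension T acts at 1.3 m; only its component perpendicular to the bar, T sinθ, produces torque. sin 53° = 0.7986.
Στ = 0 ⇒ T × 1.3 × 0.7986 = 571.6 ⇒ T = 571.6 / 1.038 = 551 N.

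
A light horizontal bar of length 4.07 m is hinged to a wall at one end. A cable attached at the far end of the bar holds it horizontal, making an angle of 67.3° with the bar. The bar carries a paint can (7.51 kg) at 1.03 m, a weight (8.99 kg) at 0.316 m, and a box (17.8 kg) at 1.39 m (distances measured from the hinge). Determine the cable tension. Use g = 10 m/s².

Choose the hinge as the axis so the unknown hinge reaction has zero arm there.
Paint can: 7.51 × 10 = 75.1 N down at 1.03 m → arm 1.03 m, τ = 75.1 × 1.03 = 77.35 N·m clockwise.
Weight: 8.99 × 10 = 89.9 N down at 0.316 m → arm 0.316 m, τ = 89.9 × 0.316 = 28.41 N·m clockwise.
Box: 17.8 × 10 = 178 N down at 1.39 m → arm 1.39 m, τ = 178 × 1.39 = 247.4 N·m clockwise.
Total clockwise load moment = 353.2 N·m.
The cable tension T acts at 4.07 m; only its component perpendicular to the bar, T sinθ, produces torque. sin 67.3° = 0.9225.
Balancing moments: T × 4.07 × 0.9225 = 353.2, giving T = 353.2 / 3.755 = 94.1 N.

T ≈ 94.1 N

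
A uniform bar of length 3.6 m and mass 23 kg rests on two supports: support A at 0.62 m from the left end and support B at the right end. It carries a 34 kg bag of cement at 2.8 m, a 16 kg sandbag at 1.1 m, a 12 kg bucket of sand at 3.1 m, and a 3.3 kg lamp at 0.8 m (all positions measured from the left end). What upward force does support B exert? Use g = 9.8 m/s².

R_B ≈ 458 N

Taking torques about support A:
Beam weight: 23 × 9.8 = 225.4 N down at 1.8 m → arm 1.18 m, τ = 225.4 × 1.18 = 266 N·m clockwise.
Bag of cement: 34 × 9.8 = 333.2 N down at 2.8 m → arm 2.18 m, τ = 333.2 × 2.18 = 726.4 N·m clockwise.
Sandbag: 16 × 9.8 = 156.8 N down at 1.1 m → arm 0.48 m, τ = 156.8 × 0.48 = 75.26 N·m clockwise.
Bucket of sand: 12 × 9.8 = 117.6 N down at 3.1 m → arm 2.48 m, τ = 117.6 × 2.48 = 291.6 N·m clockwise.
Lamp: 3.3 × 9.8 = 32.34 N down at 0.8 m → arm 0.18 m, τ = 32.34 × 0.18 = 5.821 N·m clockwise.
Net load moment about support A = 1365 N·m clockwise.
Reaction R at support B is upward at 3.6 m, arm 2.98 m → moment R × 2.98 counterclockwise.
Setting net torque to zero: R × 2.98 = 1365 → R = 458 N.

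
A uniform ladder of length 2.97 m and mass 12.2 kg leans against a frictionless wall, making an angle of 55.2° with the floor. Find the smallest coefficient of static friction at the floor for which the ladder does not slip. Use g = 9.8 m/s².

Choose the foot of the ladder as the axis so the floor normal and friction both act there and drop out.
Ladder weight 12.2×9.8 = 119.6 N acts at 1.485 m along the ladder; its horizontal arm is 1.485·cos55.2° = 0.8475 m → τ = 101.4 N·m clockwise.
Wall normal N acts horizontally at the top; its moment arm is the height L sinθ = 2.97·sin55.2° = 2.439 m, counterclockwise.
Setting net torque to zero: N × 2.439 = 101.4 → N = 41.57 N.
ΣFx = 0 ⇒ f = N_wall = 41.57 N. ΣFy = 0 ⇒ N_floor = 119.6 N.
μ_min = f / N_floor = 41.57 / 119.6 = 0.348.

μ_min ≈ 0.348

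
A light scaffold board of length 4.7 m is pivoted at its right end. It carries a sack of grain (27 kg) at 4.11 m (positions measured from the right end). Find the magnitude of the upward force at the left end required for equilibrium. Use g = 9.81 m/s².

About the right end:
Sack of grain: 27 × 9.81 = 264.9 N down at 4.11 m → arm 4.11 m, τ = 264.9 × 4.11 = 1089 N·m counterclockwise.
Net moment of the loads = 1089 N·m counterclockwise.
The upward force F acts at the left end, arm 4.7 m, giving F × 4.7 clockwise.
For rotational equilibrium, F × 4.7 = 1089, so F = 1089 / 4.7 = 232 N.

F ≈ 232 N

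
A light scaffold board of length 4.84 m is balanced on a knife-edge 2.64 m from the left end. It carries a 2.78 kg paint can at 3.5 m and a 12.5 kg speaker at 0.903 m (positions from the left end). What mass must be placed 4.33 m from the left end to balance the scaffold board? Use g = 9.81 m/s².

About the knife-edge (at 2.64 m from the left end):
Paint can: 2.78 × 9.81 = 27.27 N down at 3.5 m → arm 0.86 m, τ = 27.27 × 0.86 = 23.45 N·m clockwise.
Speaker: 12.5 × 9.81 = 122.6 N down at 0.903 m → arm 1.737 m, τ = 122.6 × 1.737 = 213 N·m counterclockwise.
Net moment of known loads = 189.6 N·m counterclockwise.
An unknown mass m at 4.33 m has arm 1.69 m; its moment is m·g·1.69 clockwise.
Στ = 0 ⇒ m × 9.81 × 1.69 = 189.6 ⇒ m = 189.6 / (9.81 × 1.69) = 11.4 kg.

m ≈ 11.4 kg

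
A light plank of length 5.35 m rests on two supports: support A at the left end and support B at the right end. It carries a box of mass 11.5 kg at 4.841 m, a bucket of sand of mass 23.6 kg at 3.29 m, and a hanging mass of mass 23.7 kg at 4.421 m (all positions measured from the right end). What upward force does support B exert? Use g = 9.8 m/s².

R_B ≈ 140 N

Taking torques about support A:
Box: 11.5 × 9.8 = 112.7 N down at 4.841 m → arm 0.509 m, τ = 112.7 × 0.509 = 57.36 N·m clockwise.
Bucket of sand: 23.6 × 9.8 = 231.3 N down at 3.29 m → arm 2.06 m, τ = 231.3 × 2.06 = 476.5 N·m clockwise.
Hanging mass: 23.7 × 9.8 = 232.3 N down at 4.421 m → arm 0.929 m, τ = 232.3 × 0.929 = 215.8 N·m clockwise.
Net load moment about support A = 749.7 N·m clockwise.
Reaction R at support B is upward at 0 m, arm 5.35 m → moment R × 5.35 counterclockwise.
Στ = 0 ⇒ R × 5.35 = 749.7 ⇒ R = 140 N.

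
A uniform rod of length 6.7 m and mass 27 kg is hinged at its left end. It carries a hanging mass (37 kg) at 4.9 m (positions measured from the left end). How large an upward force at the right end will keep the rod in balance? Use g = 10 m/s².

Choose the left end as the axis so the unknown pivot reaction has zero arm there.
Beam weight: 27 × 10 = 270 N down at 3.35 m → arm 3.35 m, τ = 270 × 3.35 = 904.5 N·m clockwise.
Hanging mass: 37 × 10 = 370 N down at 4.9 m → arm 4.9 m, τ = 370 × 4.9 = 1813 N·m clockwise.
Net moment of the loads = 2718 N·m clockwise.
The upward force F acts at the right end, arm 6.7 m, giving F × 6.7 counterclockwise.
Στ = 0 ⇒ F × 6.7 = 2718 ⇒ F = 2718 / 6.7 = 406 N.

F ≈ 406 N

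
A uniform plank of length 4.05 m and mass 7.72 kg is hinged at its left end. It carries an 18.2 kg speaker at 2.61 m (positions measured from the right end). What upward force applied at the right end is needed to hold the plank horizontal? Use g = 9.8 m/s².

F ≈ 101 N

Choose the left end as the axis so the unknown pivot reaction has zero arm there.
Beam weight: 7.72 × 9.8 = 75.66 N down at 2.025 m → arm 2.025 m, τ = 75.66 × 2.025 = 153.2 N·m clockwise.
Speaker: 18.2 × 9.8 = 178.4 N down at 2.61 m → arm 1.44 m, τ = 178.4 × 1.44 = 256.9 N·m clockwise.
Net moment of the loads = 410.1 N·m clockwise.
The upward force F acts at the right end, arm 4.05 m, giving F × 4.05 counterclockwise.
Στ = 0 ⇒ F × 4.05 = 410.1 ⇒ F = 410.1 / 4.05 = 101 N.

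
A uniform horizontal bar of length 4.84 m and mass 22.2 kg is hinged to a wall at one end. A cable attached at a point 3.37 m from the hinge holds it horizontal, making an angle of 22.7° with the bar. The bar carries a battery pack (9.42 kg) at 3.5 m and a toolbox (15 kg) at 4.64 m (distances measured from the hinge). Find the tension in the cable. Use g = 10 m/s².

Taking torques about the hinge:
Beam weight: 22.2 × 10 = 222 N down at 2.42 m → arm 2.42 m, τ = 222 × 2.42 = 537.2 N·m clockwise.
Battery pack: 9.42 × 10 = 94.2 N down at 3.5 m → arm 3.5 m, τ = 94.2 × 3.5 = 329.7 N·m clockwise.
Toolbox: 15 × 10 = 150 N down at 4.64 m → arm 4.64 m, τ = 150 × 4.64 = 696 N·m clockwise.
Total clockwise load moment = 1563 N·m.
The cable tension T acts at 3.37 m; only its component perpendicular to the bar, T sinθ, produces torque. sin 22.7° = 0.3859.
Στ = 0 ⇒ T × 3.37 × 0.3859 = 1563 ⇒ T = 1563 / 1.3 = 1200 N.

T ≈ 1200 N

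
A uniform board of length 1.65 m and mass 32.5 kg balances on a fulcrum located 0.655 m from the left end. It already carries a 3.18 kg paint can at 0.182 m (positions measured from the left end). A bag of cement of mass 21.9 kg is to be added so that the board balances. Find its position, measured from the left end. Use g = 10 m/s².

x ≈ 0.471 m from the left end

Take moments about the fulcrum (at 0.655 m from the left end).
Beam weight: 32.5 × 10 = 325 N down at 0.825 m → arm 0.17 m, τ = 325 × 0.17 = 55.25 N·m clockwise.
Paint can: 3.18 × 10 = 31.8 N down at 0.182 m → arm 0.473 m, τ = 31.8 × 0.473 = 15.04 N·m counterclockwise.
Net moment of existing loads = 40.21 N·m clockwise.
The bag of cement weighs 21.9 × 10 = 219 N and must supply an equal counterclockwise moment, so its lever arm about the fulcrum is 40.21 / 219 = 0.184 m.
That puts it at 0.655 − 0.184 = 0.471 m from the left end.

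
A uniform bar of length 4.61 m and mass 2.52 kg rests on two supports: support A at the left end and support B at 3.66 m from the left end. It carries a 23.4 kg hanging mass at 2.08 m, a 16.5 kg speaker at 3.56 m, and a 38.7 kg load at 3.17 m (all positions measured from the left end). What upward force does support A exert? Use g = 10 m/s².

Choose support B as the axis so its reaction then has zero moment arm.
Beam weight: 2.52 × 10 = 25.2 N down at 2.305 m → arm 1.355 m, τ = 25.2 × 1.355 = 34.15 N·m counterclockwise.
Hanging mass: 23.4 × 10 = 234 N down at 2.08 m → arm 1.58 m, τ = 234 × 1.58 = 369.7 N·m counterclockwise.
Speaker: 16.5 × 10 = 165 N down at 3.56 m → arm 0.1 m, τ = 165 × 0.1 = 16.5 N·m counterclockwise.
Load: 38.7 × 10 = 387 N down at 3.17 m → arm 0.49 m, τ = 387 × 0.49 = 189.6 N·m counterclockwise.
Net load moment about support B = 609.9 N·m counterclockwise.
Reaction R at support A is upward at 0 m, arm 3.66 m → moment R × 3.66 clockwise.
For rotational equilibrium, R × 3.66 = 609.9, so R = 167 N.

R_A ≈ 167 N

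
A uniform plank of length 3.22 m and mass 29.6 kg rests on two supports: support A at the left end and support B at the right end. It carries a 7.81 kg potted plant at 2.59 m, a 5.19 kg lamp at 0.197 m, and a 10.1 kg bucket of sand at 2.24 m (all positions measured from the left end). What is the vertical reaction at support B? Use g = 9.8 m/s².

R_B ≈ 279 N

Choose support A as the axis so its reaction then has zero moment arm.
Beam weight: 29.6 × 9.8 = 290.1 N down at 1.61 m → arm 1.61 m, τ = 290.1 × 1.61 = 467.1 N·m clockwise.
Potted plant: 7.81 × 9.8 = 76.54 N down at 2.59 m → arm 2.59 m, τ = 76.54 × 2.59 = 198.2 N·m clockwise.
Lamp: 5.19 × 9.8 = 50.86 N down at 0.197 m → arm 0.197 m, τ = 50.86 × 0.197 = 10.02 N·m clockwise.
Bucket of sand: 10.1 × 9.8 = 98.98 N down at 2.24 m → arm 2.24 m, τ = 98.98 × 2.24 = 221.7 N·m clockwise.
Net load moment about support A = 897 N·m clockwise.
Reaction R at support B is upward at 3.22 m, arm 3.22 m → moment R × 3.22 counterclockwise.
Balancing moments: R × 3.22 = 897, giving R = 279 N.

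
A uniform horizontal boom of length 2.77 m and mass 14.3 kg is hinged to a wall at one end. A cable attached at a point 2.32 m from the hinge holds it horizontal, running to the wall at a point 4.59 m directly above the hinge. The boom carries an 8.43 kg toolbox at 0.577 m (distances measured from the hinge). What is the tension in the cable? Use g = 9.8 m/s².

Choose the hinge as the axis so the unknown hinge reaction has zero arm there.
Beam weight: 14.3 × 9.8 = 140.1 N down at 1.385 m → arm 1.385 m, τ = 140.1 × 1.385 = 194 N·m clockwise.
Toolbox: 8.43 × 9.8 = 82.61 N down at 0.577 m → arm 0.577 m, τ = 82.61 × 0.577 = 47.67 N·m clockwise.
Total clockwise load moment = 241.7 N·m.
The cable tension T acts at 2.32 m; only its component perpendicular to the boom, T sinθ, produces torque. sinθ = h/√(h²+d²) = 4.59/√(4.59²+2.32²) = 0.8925.
Balancing moments: T × 2.32 × 0.8925 = 241.7, giving T = 241.7 / 2.071 = 117 N.

T ≈ 117 N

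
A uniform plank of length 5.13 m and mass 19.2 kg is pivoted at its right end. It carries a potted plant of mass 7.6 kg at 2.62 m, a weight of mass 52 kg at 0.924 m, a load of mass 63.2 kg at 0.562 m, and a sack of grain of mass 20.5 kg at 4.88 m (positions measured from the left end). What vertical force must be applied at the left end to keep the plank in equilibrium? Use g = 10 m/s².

Take moments about the right end.
Beam weight: 19.2 × 10 = 192 N down at 2.565 m → arm 2.565 m, τ = 192 × 2.565 = 492.5 N·m counterclockwise.
Potted plant: 7.6 × 10 = 76 N down at 2.62 m → arm 2.51 m, τ = 76 × 2.51 = 190.8 N·m counterclockwise.
Weight: 52 × 10 = 520 N down at 0.924 m → arm 4.206 m, τ = 520 × 4.206 = 2187 N·m counterclockwise.
Load: 63.2 × 10 = 632 N down at 0.562 m → arm 4.568 m, τ = 632 × 4.568 = 2887 N·m counterclockwise.
Sack of grain: 20.5 × 10 = 205 N down at 4.88 m → arm 0.25 m, τ = 205 × 0.25 = 51.25 N·m counterclockwise.
Net moment of the loads = 5809 N·m counterclockwise.
The upward force F acts at the left end, arm 5.13 m, giving F × 5.13 clockwise.
Setting net torque to zero: F × 5.13 = 5809 → F = 5809 / 5.13 = 1130 N.

F ≈ 1130 N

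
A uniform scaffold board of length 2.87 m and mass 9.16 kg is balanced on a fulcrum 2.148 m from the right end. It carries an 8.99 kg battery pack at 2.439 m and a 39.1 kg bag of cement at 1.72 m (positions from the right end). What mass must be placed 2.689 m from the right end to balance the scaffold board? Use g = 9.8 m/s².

About the fulcrum (at 2.148 m from the right end):
Beam weight: 9.16 × 9.8 = 89.77 N down at 1.435 m → arm 0.713 m, τ = 89.77 × 0.713 = 64.01 N·m clockwise.
Battery pack: 8.99 × 9.8 = 88.1 N down at 2.439 m → arm 0.291 m, τ = 88.1 × 0.291 = 25.64 N·m counterclockwise.
Bag of cement: 39.1 × 9.8 = 383.2 N down at 1.72 m → arm 0.428 m, τ = 383.2 × 0.428 = 164 N·m clockwise.
Net moment of known loads = 202.4 N·m clockwise.
An unknown mass m at 2.689 m has arm 0.541 m; its moment is m·g·0.541 counterclockwise.
Balancing moments: m × 9.8 × 0.541 = 202.4, giving m = 202.4 / (9.8 × 0.541) = 38.2 kg.

m ≈ 38.2 kg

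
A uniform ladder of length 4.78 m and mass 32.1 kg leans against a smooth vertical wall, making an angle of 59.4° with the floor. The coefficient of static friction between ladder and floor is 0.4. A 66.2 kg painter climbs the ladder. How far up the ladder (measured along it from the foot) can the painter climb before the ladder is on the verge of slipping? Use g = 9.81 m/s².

Taking torques about the foot of the ladder:
Ladder weight 32.1×9.81 = 314.9 N acts at 2.39 m along the ladder; its horizontal arm is 2.39·cos59.4° = 1.217 m → τ = 383.2 N·m clockwise.
Painter weight 66.2×9.81 = 649.4 N at distance d → arm d·cos59.4° → τ = 649.4·d·0.509 clockwise.
Wall normal N at the top has arm L sinθ = 4.114 m counterclockwise, so Στ = 0 gives N·4.114 = 383.2 + 330.5·d.
ΣFy = 0 ⇒ N_floor = 964.3 N, so the maximum friction is μ_s·N_floor = 0.4×964.3 = 385.7 N. ΣFx = 0 ⇒ N_wall = f, so at the slipping point N = 385.7 N.
Substituting: 385.7×4.114 = 383.2 + 330.5·d ⇒ d = (1587 − 383.2) / 330.5 = 3.64 m.

d ≈ 3.64 m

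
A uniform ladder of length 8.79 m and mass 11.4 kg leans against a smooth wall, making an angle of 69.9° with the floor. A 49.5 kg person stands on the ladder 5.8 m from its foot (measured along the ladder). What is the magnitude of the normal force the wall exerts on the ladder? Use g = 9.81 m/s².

Choose the foot of the ladder as the axis so the floor normal and friction both act there and drop out.
Ladder weight 11.4×9.81 = 111.8 N acts at 4.395 m along the ladder; its horizontal arm is 4.395·cos69.9° = 1.51 m → τ = 168.8 N·m clockwise.
Person: 49.5×9.81 = 485.6 N at 5.8 m → arm 1.993 m → τ = 967.8 N·m clockwise.
Wall normal N acts horizontally at the top; its moment arm is the height L sinθ = 8.79·sin69.9° = 8.255 m, counterclockwise.
Στ = 0 ⇒ N × 8.255 = 1137 ⇒ N = 138 N.

N_wall ≈ 138 N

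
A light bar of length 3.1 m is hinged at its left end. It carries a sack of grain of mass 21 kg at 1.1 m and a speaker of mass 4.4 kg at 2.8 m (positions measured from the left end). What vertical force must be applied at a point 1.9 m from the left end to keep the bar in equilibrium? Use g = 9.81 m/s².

About the left end:
Sack of grain: 21 × 9.81 = 206 N down at 1.1 m → arm 1.1 m, τ = 206 × 1.1 = 226.6 N·m clockwise.
Speaker: 4.4 × 9.81 = 43.16 N down at 2.8 m → arm 2.8 m, τ = 43.16 × 2.8 = 120.8 N·m clockwise.
Net moment of the loads = 347.4 N·m clockwise.
The upward force F acts at a point 1.9 m from the left end, arm 1.9 m, giving F × 1.9 counterclockwise.
Setting net torque to zero: F × 1.9 = 347.4 → F = 347.4 / 1.9 = 183 N.

F ≈ 183 N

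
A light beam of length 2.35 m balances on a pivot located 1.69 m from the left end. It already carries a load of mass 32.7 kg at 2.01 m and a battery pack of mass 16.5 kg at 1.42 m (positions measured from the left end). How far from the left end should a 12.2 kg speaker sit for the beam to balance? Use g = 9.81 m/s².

Sum moments about the pivot (at 1.69 m from the left end) (the support reaction has zero arm there).
Load: 32.7 × 9.81 = 320.8 N down at 2.01 m → arm 0.32 m, τ = 320.8 × 0.32 = 102.7 N·m clockwise.
Battery pack: 16.5 × 9.81 = 161.9 N down at 1.42 m → arm 0.27 m, τ = 161.9 × 0.27 = 43.71 N·m counterclockwise.
Net moment of existing loads = 58.99 N·m clockwise.
The speaker weighs 12.2 × 9.81 = 119.7 N and must supply an equal counterclockwise moment, so its lever arm about the pivot is 58.99 / 119.7 = 0.493 m.
That puts it at 1.69 − 0.493 = 1.2 m from the left end.

x ≈ 1.2 m from the left end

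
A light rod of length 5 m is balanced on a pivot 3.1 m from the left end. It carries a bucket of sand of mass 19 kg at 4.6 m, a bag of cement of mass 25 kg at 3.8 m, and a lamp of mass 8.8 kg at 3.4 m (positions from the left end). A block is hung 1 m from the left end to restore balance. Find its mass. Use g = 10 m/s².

m ≈ 23.2 kg

Taking torques about the pivot (at 3.1 m from the left end):
Bucket of sand: 19 × 10 = 190 N down at 4.6 m → arm 1.5 m, τ = 190 × 1.5 = 285 N·m clockwise.
Bag of cement: 25 × 10 = 250 N down at 3.8 m → arm 0.7 m, τ = 250 × 0.7 = 175 N·m clockwise.
Lamp: 8.8 × 10 = 88 N down at 3.4 m → arm 0.3 m, τ = 88 × 0.3 = 26.4 N·m clockwise.
Net moment of known loads = 486.4 N·m clockwise.
An unknown mass m at 1 m has arm 2.1 m; its moment is m·g·2.1 counterclockwise.
For rotational equilibrium, m × 10 × 2.1 = 486.4, so m = 486.4 / (10 × 2.1) = 23.2 kg.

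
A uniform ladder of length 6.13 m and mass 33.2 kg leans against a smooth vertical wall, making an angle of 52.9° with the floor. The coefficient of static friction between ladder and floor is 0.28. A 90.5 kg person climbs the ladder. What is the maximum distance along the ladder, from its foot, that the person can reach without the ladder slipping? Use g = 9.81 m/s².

d ≈ 1.98 m

Taking torques about the foot of the ladder:
Ladder weight 33.2×9.81 = 325.7 N acts at 3.065 m along the ladder; its horizontal arm is 3.065·cos52.9° = 1.849 m → τ = 602.2 N·m clockwise.
Person weight 90.5×9.81 = 887.8 N at distance d → arm d·cos52.9° → τ = 887.8·d·0.6032 clockwise.
Wall normal N at the top has arm L sinθ = 4.889 m counterclockwise, so Στ = 0 gives N·4.889 = 602.2 + 535.5·d.
ΣFy = 0 ⇒ N_floor = 1214 N, so the maximum friction is μ_s·N_floor = 0.28×1214 = 339.9 N. ΣFx = 0 ⇒ N_wall = f, so at the slipping point N = 339.9 N.
Substituting: 339.9×4.889 = 602.2 + 535.5·d ⇒ d = (1662 − 602.2) / 535.5 = 1.98 m.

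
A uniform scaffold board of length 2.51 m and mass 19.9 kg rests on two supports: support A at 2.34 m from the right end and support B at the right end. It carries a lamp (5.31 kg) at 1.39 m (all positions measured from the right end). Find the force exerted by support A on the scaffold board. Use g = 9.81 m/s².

R_A ≈ 136 N

Taking torques about support B:
Beam weight: 19.9 × 9.81 = 195.2 N down at 1.255 m → arm 1.255 m, τ = 195.2 × 1.255 = 245 N·m counterclockwise.
Lamp: 5.31 × 9.81 = 52.09 N down at 1.39 m → arm 1.39 m, τ = 52.09 × 1.39 = 72.41 N·m counterclockwise.
Net load moment about support B = 317.4 N·m counterclockwise.
Reaction R at support A is upward at 2.34 m, arm 2.34 m → moment R × 2.34 clockwise.
For rotational equilibrium, R × 2.34 = 317.4, so R = 136 N.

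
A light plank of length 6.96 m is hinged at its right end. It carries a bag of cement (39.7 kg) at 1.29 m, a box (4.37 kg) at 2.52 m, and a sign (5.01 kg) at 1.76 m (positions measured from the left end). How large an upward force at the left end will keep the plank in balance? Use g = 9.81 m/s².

Sum moments about the right end (the unknown pivot reaction has zero arm there).
Bag of cement: 39.7 × 9.81 = 389.5 N down at 1.29 m → arm 5.67 m, τ = 389.5 × 5.67 = 2208 N·m counterclockwise.
Box: 4.37 × 9.81 = 42.87 N down at 2.52 m → arm 4.44 m, τ = 42.87 × 4.44 = 190.3 N·m counterclockwise.
Sign: 5.01 × 9.81 = 49.15 N down at 1.76 m → arm 5.2 m, τ = 49.15 × 5.2 = 255.6 N·m counterclockwise.
Net moment of the loads = 2654 N·m counterclockwise.
The upward force F acts at the left end, arm 6.96 m, giving F × 6.96 clockwise.
Balancing moments: F × 6.96 = 2654, giving F = 2654 / 6.96 = 381 N.

F ≈ 381 N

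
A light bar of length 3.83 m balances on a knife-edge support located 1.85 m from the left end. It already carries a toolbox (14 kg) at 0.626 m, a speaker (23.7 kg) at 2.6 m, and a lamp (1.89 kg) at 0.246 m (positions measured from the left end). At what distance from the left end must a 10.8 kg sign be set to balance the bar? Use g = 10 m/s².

Taking torques about the knife-edge support (at 1.85 m from the left end):
Toolbox: 14 × 10 = 140 N down at 0.626 m → arm 1.224 m, τ = 140 × 1.224 = 171.4 N·m counterclockwise.
Speaker: 23.7 × 10 = 237 N down at 2.6 m → arm 0.75 m, τ = 237 × 0.75 = 177.8 N·m clockwise.
Lamp: 1.89 × 10 = 18.9 N down at 0.246 m → arm 1.604 m, τ = 18.9 × 1.604 = 30.32 N·m counterclockwise.
Net moment of existing loads = 23.92 N·m counterclockwise.
The sign weighs 10.8 × 10 = 108 N and must supply an equal clockwise moment, so its lever arm about the knife-edge support is 23.92 / 108 = 0.221 m.
That puts it at 1.85 + 0.221 = 2.07 m from the left end.

x ≈ 2.07 m from the left end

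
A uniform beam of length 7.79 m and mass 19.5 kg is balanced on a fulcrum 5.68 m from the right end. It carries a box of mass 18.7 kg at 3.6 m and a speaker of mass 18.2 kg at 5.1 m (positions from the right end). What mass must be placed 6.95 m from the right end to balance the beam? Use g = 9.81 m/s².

About the fulcrum (at 5.68 m from the right end):
Beam weight: 19.5 × 9.81 = 191.3 N down at 3.895 m → arm 1.785 m, τ = 191.3 × 1.785 = 341.5 N·m clockwise.
Box: 18.7 × 9.81 = 183.4 N down at 3.6 m → arm 2.08 m, τ = 183.4 × 2.08 = 381.5 N·m clockwise.
Speaker: 18.2 × 9.81 = 178.5 N down at 5.1 m → arm 0.58 m, τ = 178.5 × 0.58 = 103.5 N·m clockwise.
Net moment of known loads = 826.5 N·m clockwise.
An unknown mass m at 6.95 m has arm 1.27 m; its moment is m·g·1.27 counterclockwise.
For rotational equilibrium, m × 9.81 × 1.27 = 826.5, so m = 826.5 / (9.81 × 1.27) = 66.3 kg.

m ≈ 66.3 kg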